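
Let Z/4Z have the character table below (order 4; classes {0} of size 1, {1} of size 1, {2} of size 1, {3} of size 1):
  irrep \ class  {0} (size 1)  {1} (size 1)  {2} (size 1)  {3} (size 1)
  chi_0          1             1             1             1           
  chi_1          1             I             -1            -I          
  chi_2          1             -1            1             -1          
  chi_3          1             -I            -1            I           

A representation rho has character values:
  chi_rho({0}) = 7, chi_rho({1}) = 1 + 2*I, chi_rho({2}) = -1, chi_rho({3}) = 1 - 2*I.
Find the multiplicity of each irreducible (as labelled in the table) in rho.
Multiplicities: chi_0: 2, chi_1: 3, chi_2: 1, chi_3: 1.

Explanation: Use <chi_rho, chi> = (1/|G|) sum_C |C| * chi_rho(C) * conj(chi(C)) with |G| = 4 for each irreducible chi in the table:
  <chi_rho, chi_0> = (1/4)[1*(7)*conj(1) + 1*(1 + 2*I)*conj(1) + 1*(-1)*conj(1) + 1*(1 - 2*I)*conj(1)]
      = (1/4)[(7) + (1 + 2*I) + (-1) + (1 - 2*I)] = 8/4 = 2
  <chi_rho, chi_1> = (1/4)[1*(7)*conj(1) + 1*(1 + 2*I)*conj(I) + 1*(-1)*conj(-1) + 1*(1 - 2*I)*conj(-I)]
      = (1/4)[(7) + (2 - I) + (1) + (2 + I)] = 12/4 = 3
  <chi_rho, chi_2> = (1/4)[1*(7)*conj(1) + 1*(1 + 2*I)*conj(-1) + 1*(-1)*conj(1) + 1*(1 - 2*I)*conj(-1)]
      = (1/4)[(7) + (-1 - 2*I) + (-1) + (-1 + 2*I)] = 4/4 = 1
  <chi_rho, chi_3> = (1/4)[1*(7)*conj(1) + 1*(1 + 2*I)*conj(-I) + 1*(-1)*conj(-1) + 1*(1 - 2*I)*conj(I)]
      = (1/4)[(7) + (-2 + I) + (1) + (-2 - I)] = 4/4 = 1
(Exp terms are combined using exp(i*s)*conj(exp(i*t)) = exp(i*(s-t)), and sums of them are collapsed using the identity that for every m > 1 the m distinct m-th roots of unity sum to 0, e.g. 1 + exp(2*I*pi/3) + exp(-2*I*pi/3) = 0.)
Dimension check: dim(rho) = sum (mult * dim) = 2*1 + 3*1 + 1*1 + 1*1 = 7 = chi_rho(e) = 7.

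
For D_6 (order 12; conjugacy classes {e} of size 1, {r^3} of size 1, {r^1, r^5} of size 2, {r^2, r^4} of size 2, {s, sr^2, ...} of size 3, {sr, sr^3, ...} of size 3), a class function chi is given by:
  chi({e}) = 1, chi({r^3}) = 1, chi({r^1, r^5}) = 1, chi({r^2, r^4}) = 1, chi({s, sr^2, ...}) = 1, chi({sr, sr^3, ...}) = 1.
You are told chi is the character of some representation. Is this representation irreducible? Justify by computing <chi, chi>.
Irreducible: <chi, chi> = 1.

Working: <chi, chi> = (1/|G|) sum_C |C| * |chi(C)|^2 = (1/12)[1*|1|^2 + 1*|1|^2 + 2*|1|^2 + 2*|1|^2 + 3*|1|^2 + 3*|1|^2]
  = (1/12)[(1) + (1) + (2) + (2) + (3) + (3)] = 12/12 = 1.
A character is irreducible iff <chi, chi> = 1, so this representation is irreducible.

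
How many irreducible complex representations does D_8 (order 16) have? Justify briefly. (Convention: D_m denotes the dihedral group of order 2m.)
7

Explanation: The number of irreducible complex representations of a finite group equals its number of conjugacy classes. D_8 has 7 conjugacy classes (n/2 + 3 for n even), so D_8 (order 16) has exactly 7 irreducible complex representations.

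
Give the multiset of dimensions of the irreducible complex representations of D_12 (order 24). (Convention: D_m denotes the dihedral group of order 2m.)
Dimensions: 1, 1, 1, 1, 2, 2, 2, 2, 2

Why: There are 9 irreducibles (= number of conjugacy classes). Their dimensions d_i satisfy sum d_i^2 = |G| = 24: 1 + 1 + 1 + 1 + 4 + 4 + 4 + 4 + 4 = 24.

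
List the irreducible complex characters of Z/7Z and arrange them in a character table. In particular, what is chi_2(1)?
Character table of Z/7Z (irreps indexed chi_0,...,chi_6 with chi_k(m) = zeta_7^(k*m), zeta_7 = exp(2*pi*i/7)):
  irrep \ class  {0} (size 1)  {1} (size 1)    {2} (size 1)    {3} (size 1)    {4} (size 1)    {5} (size 1)    {6} (size 1)  
  chi_0          1             1               1               1               1               1               1             
  chi_1          1             exp(2*I*pi/7)   exp(4*I*pi/7)   exp(6*I*pi/7)   exp(-6*I*pi/7)  exp(-4*I*pi/7)  exp(-2*I*pi/7)
  chi_2          1             exp(4*I*pi/7)   exp(-6*I*pi/7)  exp(-2*I*pi/7)  exp(2*I*pi/7)   exp(6*I*pi/7)   exp(-4*I*pi/7)
  chi_3          1             exp(6*I*pi/7)   exp(-2*I*pi/7)  exp(4*I*pi/7)   exp(-4*I*pi/7)  exp(2*I*pi/7)   exp(-6*I*pi/7)
  chi_4          1             exp(-6*I*pi/7)  exp(2*I*pi/7)   exp(-4*I*pi/7)  exp(4*I*pi/7)   exp(-2*I*pi/7)  exp(6*I*pi/7) 
  chi_5          1             exp(-4*I*pi/7)  exp(6*I*pi/7)   exp(2*I*pi/7)   exp(-2*I*pi/7)  exp(-6*I*pi/7)  exp(4*I*pi/7) 
  chi_6          1             exp(-2*I*pi/7)  exp(-4*I*pi/7)  exp(-6*I*pi/7)  exp(6*I*pi/7)   exp(4*I*pi/7)   exp(2*I*pi/7) 

Spot check: chi_2(1) = zeta_7^(2*1) = zeta_7^2 = exp(4*I*pi/7).

Working: Z/7Z is abelian, so all 7 irreducible complex representations are 1-dimensional. They are given by chi_k(m) = zeta_7^(k*m) for k = 0,...,6. Row orthogonality: sum_m chi_k(m) conj(chi_l(m)) = 7 * [k = l].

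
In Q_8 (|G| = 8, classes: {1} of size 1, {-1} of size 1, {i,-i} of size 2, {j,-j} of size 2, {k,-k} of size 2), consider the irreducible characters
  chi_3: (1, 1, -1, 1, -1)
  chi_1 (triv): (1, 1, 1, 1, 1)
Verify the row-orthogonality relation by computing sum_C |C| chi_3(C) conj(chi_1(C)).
Sum = 0; so <chi_3, chi_1> = 0 (distinct irreducibles are orthogonal).

Proof sketch: Compute term by term over conjugacy classes (|C| * chi_3(C) * conj(chi_1(C))):
  1*(1)*conj(1) + 1*(1)*conj(1) + 2*(-1)*conj(1) + 2*(1)*conj(1) + 2*(-1)*conj(1)
  = (1) + (1) + (-2) + (2) + (-2)
  = 0.
Dividing by |G| = 8 gives 0/8 = 0, matching the row-orthogonality relation <chi_3, chi_1> = [chi_3 = chi_1].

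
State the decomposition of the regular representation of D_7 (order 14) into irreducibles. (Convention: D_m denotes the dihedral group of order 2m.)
Each irreducible V_i of dimension d_i appears with multiplicity d_i, i.e. rho_reg = (direct sum over all irreducibles V_i) d_i V_i. The irreducible dimensions for D_7 are 1, 1, 2, 2, 2: 2 irreducibles of dimension 1, each with multiplicity 1; 3 irreducibles of dimension 2, each with multiplicity 2. Total dimension 2*1*1 + 3*2*2 = 14 = |G|.

Explanation: General theorem: in the regular representation of a finite group G, each irreducible appears with multiplicity equal to its dimension. Check: dim(rho_reg) = sum d_i^2 = 1 + 1 + 4 + 4 + 4 = 14 = |G|.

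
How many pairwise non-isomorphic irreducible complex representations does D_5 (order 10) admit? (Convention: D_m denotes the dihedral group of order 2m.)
4

Explanation: The number of irreducible complex representations of a finite group equals its number of conjugacy classes. D_5 has 4 conjugacy classes ((n+3)/2 for n odd), so D_5 (order 10) has exactly 4 irreducible complex representations.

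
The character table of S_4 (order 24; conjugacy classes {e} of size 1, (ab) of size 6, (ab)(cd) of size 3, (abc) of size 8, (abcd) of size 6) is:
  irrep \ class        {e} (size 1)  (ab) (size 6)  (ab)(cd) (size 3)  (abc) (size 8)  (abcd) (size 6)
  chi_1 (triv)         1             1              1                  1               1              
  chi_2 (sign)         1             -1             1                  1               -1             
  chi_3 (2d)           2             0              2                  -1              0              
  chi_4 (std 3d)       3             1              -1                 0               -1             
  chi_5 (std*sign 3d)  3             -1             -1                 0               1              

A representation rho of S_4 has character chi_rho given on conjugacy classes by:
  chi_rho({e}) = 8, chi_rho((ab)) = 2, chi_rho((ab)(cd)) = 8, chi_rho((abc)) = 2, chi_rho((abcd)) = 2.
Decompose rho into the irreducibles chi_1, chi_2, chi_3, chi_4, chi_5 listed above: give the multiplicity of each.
Multiplicities: chi_1: 3, chi_2: 1, chi_3: 2, chi_4: 0, chi_5: 0.

Use <chi_rho, chi> = (1/|G|) sum_C |C| * chi_rho(C) * conj(chi(C)) with |G| = 24 for each irreducible chi in the table:
  <chi_rho, chi_1> = (1/24)[1*(8)*conj(1) + 6*(2)*conj(1) + 3*(8)*conj(1) + 8*(2)*conj(1) + 6*(2)*conj(1)]
      = (1/24)[(8) + (12) + (24) + (16) + (12)] = 72/24 = 3
  <chi_rho, chi_2> = (1/24)[1*(8)*conj(1) + 6*(2)*conj(-1) + 3*(8)*conj(1) + 8*(2)*conj(1) + 6*(2)*conj(-1)]
      = (1/24)[(8) + (-12) + (24) + (16) + (-12)] = 24/24 = 1
  <chi_rho, chi_3> = (1/24)[1*(8)*conj(2) + 6*(2)*conj(0) + 3*(8)*conj(2) + 8*(2)*conj(-1) + 6*(2)*conj(0)]
      = (1/24)[(16) + (0) + (48) + (-16) + (0)] = 48/24 = 2
  <chi_rho, chi_4> = (1/24)[1*(8)*conj(3) + 6*(2)*conj(1) + 3*(8)*conj(-1) + 8*(2)*conj(0) + 6*(2)*conj(-1)]
      = (1/24)[(24) + (12) + (-24) + (0) + (-12)] = 0/24 = 0
  <chi_rho, chi_5> = (1/24)[1*(8)*conj(3) + 6*(2)*conj(-1) + 3*(8)*conj(-1) + 8*(2)*conj(0) + 6*(2)*conj(1)]
      = (1/24)[(24) + (-12) + (-24) + (0) + (12)] = 0/24 = 0
Dimension check: dim(rho) = sum (mult * dim) = 3*1 + 1*1 + 2*2 + 0*3 + 0*3 = 8 = chi_rho(e) = 8.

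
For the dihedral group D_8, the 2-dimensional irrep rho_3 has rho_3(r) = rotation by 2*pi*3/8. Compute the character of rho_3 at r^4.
chi_{rho_3}(r^4) = 2*cos(2*pi*3*4/8) = -2

Why: rho_3(r^4) is rotation by angle 2*pi*3*4/8, whose trace is 2*cos(2*pi*3*4/8) = -2.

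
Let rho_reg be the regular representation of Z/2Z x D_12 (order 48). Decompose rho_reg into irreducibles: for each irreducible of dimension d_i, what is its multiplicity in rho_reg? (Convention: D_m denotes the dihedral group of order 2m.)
Each irreducible V_i of dimension d_i appears with multiplicity d_i, i.e. rho_reg = (direct sum over all irreducibles V_i) d_i V_i. The irreducible dimensions for Z/2Z x D_12 are 1, 1, 1, 1, 1, 1, 1, 1, 2, 2, 2, 2, 2, 2, 2, 2, 2, 2: 8 irreducibles of dimension 1, each with multiplicity 1; 10 irreducibles of dimension 2, each with multiplicity 2. Total dimension 8*1*1 + 10*2*2 = 48 = |G|.

Working: General theorem: in the regular representation of a finite group G, each irreducible appears with multiplicity equal to its dimension. Check: dim(rho_reg) = sum d_i^2 = 1 + 1 + 1 + 1 + 1 + 1 + 1 + 1 + 4 + 4 + 4 + 4 + 4 + 4 + 4 + 4 + 4 + 4 = 48 = |G|.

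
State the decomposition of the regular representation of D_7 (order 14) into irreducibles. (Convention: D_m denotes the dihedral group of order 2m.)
Each irreducible V_i of dimension d_i appears with multiplicity d_i, i.e. rho_reg = (direct sum over all irreducibles V_i) d_i V_i. The irreducible dimensions for D_7 are 1, 1, 2, 2, 2: 2 irreducibles of dimension 1, each with multiplicity 1; 3 irreducibles of dimension 2, each with multiplicity 2. Total dimension 2*1*1 + 3*2*2 = 14 = |G|.

Why: General theorem: in the regular representation of a finite group G, each irreducible appears with multiplicity equal to its dimension. Check: dim(rho_reg) = sum d_i^2 = 1 + 1 + 4 + 4 + 4 = 14 = |G|.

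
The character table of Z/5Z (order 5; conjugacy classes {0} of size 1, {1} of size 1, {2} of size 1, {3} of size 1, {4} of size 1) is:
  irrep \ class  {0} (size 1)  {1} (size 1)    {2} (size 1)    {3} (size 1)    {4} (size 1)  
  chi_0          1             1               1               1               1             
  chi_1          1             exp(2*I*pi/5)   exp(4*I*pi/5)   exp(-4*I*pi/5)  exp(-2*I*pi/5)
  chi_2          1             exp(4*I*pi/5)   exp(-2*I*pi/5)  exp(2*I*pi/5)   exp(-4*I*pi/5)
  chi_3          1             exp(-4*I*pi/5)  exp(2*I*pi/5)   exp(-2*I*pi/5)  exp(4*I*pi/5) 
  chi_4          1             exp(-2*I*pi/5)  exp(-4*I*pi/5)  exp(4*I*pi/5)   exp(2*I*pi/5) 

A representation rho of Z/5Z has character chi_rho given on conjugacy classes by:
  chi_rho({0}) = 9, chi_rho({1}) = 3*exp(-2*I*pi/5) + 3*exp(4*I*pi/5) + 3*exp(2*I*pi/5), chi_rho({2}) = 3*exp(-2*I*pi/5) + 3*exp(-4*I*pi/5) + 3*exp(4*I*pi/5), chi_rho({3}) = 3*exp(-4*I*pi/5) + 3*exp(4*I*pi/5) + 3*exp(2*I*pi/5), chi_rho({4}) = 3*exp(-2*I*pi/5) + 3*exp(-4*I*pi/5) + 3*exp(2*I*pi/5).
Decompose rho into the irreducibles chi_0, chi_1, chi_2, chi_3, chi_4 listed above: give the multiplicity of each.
Multiplicities: chi_0: 0, chi_1: 3, chi_2: 3, chi_3: 0, chi_4: 3.

Reasoning: Use <chi_rho, chi> = (1/|G|) sum_C |C| * chi_rho(C) * conj(chi(C)) with |G| = 5 for each irreducible chi in the table:
  <chi_rho, chi_0> = (1/5)[1*(9)*conj(1) + 1*(3*exp(-2*I*pi/5) + 3*exp(4*I*pi/5) + 3*exp(2*I*pi/5))*conj(1) + 1*(3*exp(-2*I*pi/5) + 3*exp(-4*I*pi/5) + 3*exp(4*I*pi/5))*conj(1) + 1*(3*exp(-4*I*pi/5) + 3*exp(4*I*pi/5) + 3*exp(2*I*pi/5))*conj(1) + 1*(3*exp(-2*I*pi/5) + 3*exp(-4*I*pi/5) + 3*exp(2*I*pi/5))*conj(1)]
      = (1/5)[(9) + (3*exp(-2*I*pi/5) + 3*exp(4*I*pi/5) + 3*exp(2*I*pi/5)) + (3*exp(-2*I*pi/5) + 3*exp(-4*I*pi/5) + 3*exp(4*I*pi/5)) + (3*exp(-4*I*pi/5) + 3*exp(4*I*pi/5) + 3*exp(2*I*pi/5)) + (3*exp(-2*I*pi/5) + 3*exp(-4*I*pi/5) + 3*exp(2*I*pi/5))] = 0/5 = 0
  <chi_rho, chi_1> = (1/5)[1*(9)*conj(1) + 1*(3*exp(-2*I*pi/5) + 3*exp(4*I*pi/5) + 3*exp(2*I*pi/5))*conj(exp(2*I*pi/5)) + 1*(3*exp(-2*I*pi/5) + 3*exp(-4*I*pi/5) + 3*exp(4*I*pi/5))*conj(exp(4*I*pi/5)) + 1*(3*exp(-4*I*pi/5) + 3*exp(4*I*pi/5) + 3*exp(2*I*pi/5))*conj(exp(-4*I*pi/5)) + 1*(3*exp(-2*I*pi/5) + 3*exp(-4*I*pi/5) + 3*exp(2*I*pi/5))*conj(exp(-2*I*pi/5))]
      = (1/5)[(9) + (3 + 3*exp(-4*I*pi/5) + 3*exp(2*I*pi/5)) + (3 + 3*exp(4*I*pi/5) + 3*exp(2*I*pi/5)) + (3 + 3*exp(-2*I*pi/5) + 3*exp(-4*I*pi/5)) + (3 + 3*exp(-2*I*pi/5) + 3*exp(4*I*pi/5))] = 15/5 = 3
  <chi_rho, chi_2> = (1/5)[1*(9)*conj(1) + 1*(3*exp(-2*I*pi/5) + 3*exp(4*I*pi/5) + 3*exp(2*I*pi/5))*conj(exp(4*I*pi/5)) + 1*(3*exp(-2*I*pi/5) + 3*exp(-4*I*pi/5) + 3*exp(4*I*pi/5))*conj(exp(-2*I*pi/5)) + 1*(3*exp(-4*I*pi/5) + 3*exp(4*I*pi/5) + 3*exp(2*I*pi/5))*conj(exp(2*I*pi/5)) + 1*(3*exp(-2*I*pi/5) + 3*exp(-4*I*pi/5) + 3*exp(2*I*pi/5))*conj(exp(-4*I*pi/5))]
      = (1/5)[(9) + (3 + 3*exp(-2*I*pi/5) + 3*exp(4*I*pi/5)) + (3 + 3*exp(-2*I*pi/5) + 3*exp(-4*I*pi/5)) + (3 + 3*exp(4*I*pi/5) + 3*exp(2*I*pi/5)) + (3 + 3*exp(-4*I*pi/5) + 3*exp(2*I*pi/5))] = 15/5 = 3
  <chi_rho, chi_3> = (1/5)[1*(9)*conj(1) + 1*(3*exp(-2*I*pi/5) + 3*exp(4*I*pi/5) + 3*exp(2*I*pi/5))*conj(exp(-4*I*pi/5)) + 1*(3*exp(-2*I*pi/5) + 3*exp(-4*I*pi/5) + 3*exp(4*I*pi/5))*conj(exp(2*I*pi/5)) + 1*(3*exp(-4*I*pi/5) + 3*exp(4*I*pi/5) + 3*exp(2*I*pi/5))*conj(exp(-2*I*pi/5)) + 1*(3*exp(-2*I*pi/5) + 3*exp(-4*I*pi/5) + 3*exp(2*I*pi/5))*conj(exp(4*I*pi/5))]
      = (1/5)[(9) + (3*exp(-2*I*pi/5) + 3*exp(-4*I*pi/5) + 3*exp(2*I*pi/5)) + (3*exp(-4*I*pi/5) + 3*exp(4*I*pi/5) + 3*exp(2*I*pi/5)) + (3*exp(-2*I*pi/5) + 3*exp(-4*I*pi/5) + 3*exp(4*I*pi/5)) + (3*exp(-2*I*pi/5) + 3*exp(4*I*pi/5) + 3*exp(2*I*pi/5))] = 0/5 = 0
  <chi_rho, chi_4> = (1/5)[1*(9)*conj(1) + 1*(3*exp(-2*I*pi/5) + 3*exp(4*I*pi/5) + 3*exp(2*I*pi/5))*conj(exp(-2*I*pi/5)) + 1*(3*exp(-2*I*pi/5) + 3*exp(-4*I*pi/5) + 3*exp(4*I*pi/5))*conj(exp(-4*I*pi/5)) + 1*(3*exp(-4*I*pi/5) + 3*exp(4*I*pi/5) + 3*exp(2*I*pi/5))*conj(exp(4*I*pi/5)) + 1*(3*exp(-2*I*pi/5) + 3*exp(-4*I*pi/5) + 3*exp(2*I*pi/5))*conj(exp(2*I*pi/5))]
      = (1/5)[(9) + (3 + 3*exp(-4*I*pi/5) + 3*exp(4*I*pi/5)) + (3 + 3*exp(-2*I*pi/5) + 3*exp(2*I*pi/5)) + (3 + 3*exp(-2*I*pi/5) + 3*exp(2*I*pi/5)) + (3 + 3*exp(-4*I*pi/5) + 3*exp(4*I*pi/5))] = 15/5 = 3
(Exp terms are combined using exp(i*s)*conj(exp(i*t)) = exp(i*(s-t)), and sums of them are collapsed using the identity that for every m > 1 the m distinct m-th roots of unity sum to 0, e.g. 1 + exp(2*I*pi/3) + exp(-2*I*pi/3) = 0.)
Dimension check: dim(rho) = sum (mult * dim) = 0*1 + 3*1 + 3*1 + 0*1 + 3*1 = 9 = chi_rho(e) = 9.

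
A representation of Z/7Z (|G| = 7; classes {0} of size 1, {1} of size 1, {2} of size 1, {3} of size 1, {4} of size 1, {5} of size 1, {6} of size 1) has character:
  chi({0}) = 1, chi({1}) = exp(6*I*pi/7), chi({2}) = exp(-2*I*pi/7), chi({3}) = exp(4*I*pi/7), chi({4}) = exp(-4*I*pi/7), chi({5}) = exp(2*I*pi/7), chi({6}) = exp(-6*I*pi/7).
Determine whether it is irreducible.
Irreducible: <chi, chi> = 1.

Proof sketch: <chi, chi> = (1/|G|) sum_C |C| * |chi(C)|^2 = (1/7)[1*|1|^2 + 1*|exp(6*I*pi/7)|^2 + 1*|exp(-2*I*pi/7)|^2 + 1*|exp(4*I*pi/7)|^2 + 1*|exp(-4*I*pi/7)|^2 + 1*|exp(2*I*pi/7)|^2 + 1*|exp(-6*I*pi/7)|^2]
  = (1/7)[(1) + (1) + (1) + (1) + (1) + (1) + (1)] = 7/7 = 1.
(Exp terms are combined using exp(i*s)*conj(exp(i*t)) = exp(i*(s-t)), and sums of them are collapsed using the identity that for every m > 1 the m distinct m-th roots of unity sum to 0, e.g. 1 + exp(2*I*pi/3) + exp(-2*I*pi/3) = 0.)
A character is irreducible iff <chi, chi> = 1, so this representation is irreducible.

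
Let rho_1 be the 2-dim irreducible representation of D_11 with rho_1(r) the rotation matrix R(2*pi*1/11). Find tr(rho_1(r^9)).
chi_{rho_1}(r^9) = 2*cos(2*pi*1*9/11) = 2*cos(4*pi/11)

Why: rho_1(r^9) is rotation by angle 2*pi*1*9/11, whose trace is 2*cos(2*pi*1*9/11) = 2*cos(4*pi/11).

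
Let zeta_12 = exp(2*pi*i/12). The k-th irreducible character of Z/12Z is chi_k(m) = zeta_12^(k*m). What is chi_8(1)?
chi_8(1) = zeta_12^8 = exp(-2*I*pi/3)

Derivation: chi_8(1) = zeta_12^(8*1) = zeta_12^8. Since zeta_12^12 = 1, this equals zeta_12^8 = exp(2*pi*i*8/12) = exp(-2*I*pi/3).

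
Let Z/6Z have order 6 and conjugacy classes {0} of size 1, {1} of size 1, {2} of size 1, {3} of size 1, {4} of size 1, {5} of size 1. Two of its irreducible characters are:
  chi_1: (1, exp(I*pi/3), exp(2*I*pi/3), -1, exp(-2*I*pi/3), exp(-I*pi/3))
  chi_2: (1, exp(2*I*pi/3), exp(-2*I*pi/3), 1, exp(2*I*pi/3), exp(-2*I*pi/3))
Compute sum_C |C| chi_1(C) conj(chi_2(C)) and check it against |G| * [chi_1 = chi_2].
Sum = 0; so <chi_1, chi_2> = 0 (distinct irreducibles are orthogonal).

Derivation: Compute term by term over conjugacy classes (|C| * chi_1(C) * conj(chi_2(C))):
  1*(1)*conj(1) + 1*(exp(I*pi/3))*conj(exp(2*I*pi/3)) + 1*(exp(2*I*pi/3))*conj(exp(-2*I*pi/3)) + 1*(-1)*conj(1) + 1*(exp(-2*I*pi/3))*conj(exp(2*I*pi/3)) + 1*(exp(-I*pi/3))*conj(exp(-2*I*pi/3))
  = (1) + (exp(-I*pi/3)) + (exp(-2*I*pi/3)) + (-1) + (exp(2*I*pi/3)) + (exp(I*pi/3))
  = 0.
(Exp terms are combined using exp(i*s)*conj(exp(i*t)) = exp(i*(s-t)), and sums of them are collapsed using the identity that for every m > 1 the m distinct m-th roots of unity sum to 0, e.g. 1 + exp(2*I*pi/3) + exp(-2*I*pi/3) = 0.)
Dividing by |G| = 6 gives 0/6 = 0, matching the row-orthogonality relation <chi_1, chi_2> = [chi_1 = chi_2].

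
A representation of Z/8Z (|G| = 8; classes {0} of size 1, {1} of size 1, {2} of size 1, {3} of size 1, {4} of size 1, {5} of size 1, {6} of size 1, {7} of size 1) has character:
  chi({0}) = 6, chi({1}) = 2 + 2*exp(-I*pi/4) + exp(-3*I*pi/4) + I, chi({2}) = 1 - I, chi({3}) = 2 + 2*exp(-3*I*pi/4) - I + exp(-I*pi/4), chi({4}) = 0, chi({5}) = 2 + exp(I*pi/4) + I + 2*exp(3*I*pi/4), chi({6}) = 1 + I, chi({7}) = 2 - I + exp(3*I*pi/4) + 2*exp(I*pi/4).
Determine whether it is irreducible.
Not irreducible (reducible): <chi, chi> = 10 > 1.

Reasoning: <chi, chi> = (1/|G|) sum_C |C| * |chi(C)|^2 = (1/8)[1*|6|^2 + 1*|2 + 2*exp(-I*pi/4) + exp(-3*I*pi/4) + I|^2 + 1*|1 - I|^2 + 1*|2 + 2*exp(-3*I*pi/4) - I + exp(-I*pi/4)|^2 + 1*|0|^2 + 1*|2 + exp(I*pi/4) + I + 2*exp(3*I*pi/4)|^2 + 1*|1 + I|^2 + 1*|2 - I + exp(3*I*pi/4) + 2*exp(I*pi/4)|^2]
  = (1/8)[(36) + (10 + 3*exp(-3*I*pi/4) + 3*exp(-I*pi/4) + 2*exp(I*pi/4) + 4*exp(3*I*pi/4)) + (2) + (10 + 4*exp(-I*pi/4) + 2*exp(-3*I*pi/4) + 3*exp(3*I*pi/4) + 3*exp(I*pi/4)) + (0) + (10 + 4*exp(-I*pi/4) + 2*exp(-3*I*pi/4) + 3*exp(3*I*pi/4) + 3*exp(I*pi/4)) + (2) + (10 + 3*exp(-3*I*pi/4) + 3*exp(-I*pi/4) + 2*exp(I*pi/4) + 4*exp(3*I*pi/4))] = 80/8 = 10.
(Exp terms are combined using exp(i*s)*conj(exp(i*t)) = exp(i*(s-t)), and sums of them are collapsed using the identity that for every m > 1 the m distinct m-th roots of unity sum to 0, e.g. 1 + exp(2*I*pi/3) + exp(-2*I*pi/3) = 0.)
A character is irreducible iff <chi, chi> = 1, so this representation is reducible.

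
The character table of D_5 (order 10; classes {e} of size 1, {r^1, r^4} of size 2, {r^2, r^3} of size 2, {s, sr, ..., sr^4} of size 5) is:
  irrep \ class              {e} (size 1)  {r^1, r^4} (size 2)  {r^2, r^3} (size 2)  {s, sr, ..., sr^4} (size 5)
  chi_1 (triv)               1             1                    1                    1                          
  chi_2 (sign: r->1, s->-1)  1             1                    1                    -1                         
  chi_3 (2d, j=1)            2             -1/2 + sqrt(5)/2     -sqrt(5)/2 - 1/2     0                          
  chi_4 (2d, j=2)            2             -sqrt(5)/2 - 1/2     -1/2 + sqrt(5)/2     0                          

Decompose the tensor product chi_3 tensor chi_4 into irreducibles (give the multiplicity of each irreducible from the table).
chi_3 tensor chi_4 = chi_3 + chi_4 (all other irreducibles have multiplicity 0).

The character of a tensor product is the pointwise product (chi_3 * chi_4)(C) = chi_3(C) * chi_4(C):
  {e}: (2)*(2), {r^1, r^4}: (-1/2 + sqrt(5)/2)*(-sqrt(5)/2 - 1/2), {r^2, r^3}: (-sqrt(5)/2 - 1/2)*(-1/2 + sqrt(5)/2), {s, sr, ..., sr^4}: (0)*(0)
so (chi_3 * chi_4) takes values
  {e} -> 4, {r^1, r^4} -> -1, {r^2, r^3} -> -1, {s, sr, ..., sr^4} -> 0.
Now take the inner product of this character with each irreducible chi from the table, <chi_3*chi_4, chi> = (1/10) sum_C |C| (chi_3*chi_4)(C) conj(chi(C)):
  <chi_3*chi_4, chi_1> = (1/10)[1*(4)*conj(1) + 2*(-1)*conj(1) + 2*(-1)*conj(1) + 5*(0)*conj(1)]
      = (1/10)[(4) + (-2) + (-2) + (0)] = 0/10 = 0
  <chi_3*chi_4, chi_2> = (1/10)[1*(4)*conj(1) + 2*(-1)*conj(1) + 2*(-1)*conj(1) + 5*(0)*conj(-1)]
      = (1/10)[(4) + (-2) + (-2) + (0)] = 0/10 = 0
  <chi_3*chi_4, chi_3> = (1/10)[1*(4)*conj(2) + 2*(-1)*conj(-1/2 + sqrt(5)/2) + 2*(-1)*conj(-sqrt(5)/2 - 1/2) + 5*(0)*conj(0)]
      = (1/10)[(8) + (1 - sqrt(5)) + (1 + sqrt(5)) + (0)] = 10/10 = 1
  <chi_3*chi_4, chi_4> = (1/10)[1*(4)*conj(2) + 2*(-1)*conj(-sqrt(5)/2 - 1/2) + 2*(-1)*conj(-1/2 + sqrt(5)/2) + 5*(0)*conj(0)]
      = (1/10)[(8) + (1 + sqrt(5)) + (1 - sqrt(5)) + (0)] = 10/10 = 1
Hence the multiplicities are chi_3: 1, chi_4: 1. Dimension check: dim(chi_3)*dim(chi_4) = 2*2 = 4 and sum (mult * dim) = 1*2 + 1*2 = 4.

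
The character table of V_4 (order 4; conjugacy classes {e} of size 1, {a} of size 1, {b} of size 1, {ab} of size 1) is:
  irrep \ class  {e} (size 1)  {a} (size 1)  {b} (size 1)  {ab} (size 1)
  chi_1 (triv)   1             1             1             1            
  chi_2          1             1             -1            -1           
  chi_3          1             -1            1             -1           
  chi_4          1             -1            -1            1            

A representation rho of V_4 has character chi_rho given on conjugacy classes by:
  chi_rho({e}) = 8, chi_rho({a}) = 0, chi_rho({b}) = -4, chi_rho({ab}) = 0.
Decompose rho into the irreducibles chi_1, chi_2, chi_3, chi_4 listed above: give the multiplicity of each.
Multiplicities: chi_1: 1, chi_2: 3, chi_3: 1, chi_4: 3.

Derivation: Use <chi_rho, chi> = (1/|G|) sum_C |C| * chi_rho(C) * conj(chi(C)) with |G| = 4 for each irreducible chi in the table:
  <chi_rho, chi_1> = (1/4)[1*(8)*conj(1) + 1*(0)*conj(1) + 1*(-4)*conj(1) + 1*(0)*conj(1)]
      = (1/4)[(8) + (0) + (-4) + (0)] = 4/4 = 1
  <chi_rho, chi_2> = (1/4)[1*(8)*conj(1) + 1*(0)*conj(1) + 1*(-4)*conj(-1) + 1*(0)*conj(-1)]
      = (1/4)[(8) + (0) + (4) + (0)] = 12/4 = 3
  <chi_rho, chi_3> = (1/4)[1*(8)*conj(1) + 1*(0)*conj(-1) + 1*(-4)*conj(1) + 1*(0)*conj(-1)]
      = (1/4)[(8) + (0) + (-4) + (0)] = 4/4 = 1
  <chi_rho, chi_4> = (1/4)[1*(8)*conj(1) + 1*(0)*conj(-1) + 1*(-4)*conj(-1) + 1*(0)*conj(1)]
      = (1/4)[(8) + (0) + (4) + (0)] = 12/4 = 3
Dimension check: dim(rho) = sum (mult * dim) = 1*1 + 3*1 + 1*1 + 3*1 = 8 = chi_rho(e) = 8.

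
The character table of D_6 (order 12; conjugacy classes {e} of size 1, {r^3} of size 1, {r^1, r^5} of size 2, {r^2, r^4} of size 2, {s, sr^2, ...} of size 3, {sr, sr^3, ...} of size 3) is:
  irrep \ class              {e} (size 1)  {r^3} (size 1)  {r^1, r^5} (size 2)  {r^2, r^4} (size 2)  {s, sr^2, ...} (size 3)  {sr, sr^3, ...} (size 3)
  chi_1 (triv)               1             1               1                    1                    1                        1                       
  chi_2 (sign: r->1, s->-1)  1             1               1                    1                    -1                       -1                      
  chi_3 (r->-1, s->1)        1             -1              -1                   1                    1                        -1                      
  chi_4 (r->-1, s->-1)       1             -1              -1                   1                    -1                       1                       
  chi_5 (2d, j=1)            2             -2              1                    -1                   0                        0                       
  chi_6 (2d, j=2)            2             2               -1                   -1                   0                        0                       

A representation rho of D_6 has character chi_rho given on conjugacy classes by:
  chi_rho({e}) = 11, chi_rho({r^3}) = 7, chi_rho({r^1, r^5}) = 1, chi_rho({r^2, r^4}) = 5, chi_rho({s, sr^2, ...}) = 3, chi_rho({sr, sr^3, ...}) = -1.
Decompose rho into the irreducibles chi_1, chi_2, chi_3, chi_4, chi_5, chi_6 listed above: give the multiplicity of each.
Multiplicities: chi_1: 3, chi_2: 2, chi_3: 2, chi_4: 0, chi_5: 0, chi_6: 2.

Derivation: Use <chi_rho, chi> = (1/|G|) sum_C |C| * chi_rho(C) * conj(chi(C)) with |G| = 12 for each irreducible chi in the table:
  <chi_rho, chi_1> = (1/12)[1*(11)*conj(1) + 1*(7)*conj(1) + 2*(1)*conj(1) + 2*(5)*conj(1) + 3*(3)*conj(1) + 3*(-1)*conj(1)]
      = (1/12)[(11) + (7) + (2) + (10) + (9) + (-3)] = 36/12 = 3
  <chi_rho, chi_2> = (1/12)[1*(11)*conj(1) + 1*(7)*conj(1) + 2*(1)*conj(1) + 2*(5)*conj(1) + 3*(3)*conj(-1) + 3*(-1)*conj(-1)]
      = (1/12)[(11) + (7) + (2) + (10) + (-9) + (3)] = 24/12 = 2
  <chi_rho, chi_3> = (1/12)[1*(11)*conj(1) + 1*(7)*conj(-1) + 2*(1)*conj(-1) + 2*(5)*conj(1) + 3*(3)*conj(1) + 3*(-1)*conj(-1)]
      = (1/12)[(11) + (-7) + (-2) + (10) + (9) + (3)] = 24/12 = 2
  <chi_rho, chi_4> = (1/12)[1*(11)*conj(1) + 1*(7)*conj(-1) + 2*(1)*conj(-1) + 2*(5)*conj(1) + 3*(3)*conj(-1) + 3*(-1)*conj(1)]
      = (1/12)[(11) + (-7) + (-2) + (10) + (-9) + (-3)] = 0/12 = 0
  <chi_rho, chi_5> = (1/12)[1*(11)*conj(2) + 1*(7)*conj(-2) + 2*(1)*conj(1) + 2*(5)*conj(-1) + 3*(3)*conj(0) + 3*(-1)*conj(0)]
      = (1/12)[(22) + (-14) + (2) + (-10) + (0) + (0)] = 0/12 = 0
  <chi_rho, chi_6> = (1/12)[1*(11)*conj(2) + 1*(7)*conj(2) + 2*(1)*conj(-1) + 2*(5)*conj(-1) + 3*(3)*conj(0) + 3*(-1)*conj(0)]
      = (1/12)[(22) + (14) + (-2) + (-10) + (0) + (0)] = 24/12 = 2
Dimension check: dim(rho) = sum (mult * dim) = 3*1 + 2*1 + 2*1 + 0*1 + 0*2 + 2*2 = 11 = chi_rho(e) = 11.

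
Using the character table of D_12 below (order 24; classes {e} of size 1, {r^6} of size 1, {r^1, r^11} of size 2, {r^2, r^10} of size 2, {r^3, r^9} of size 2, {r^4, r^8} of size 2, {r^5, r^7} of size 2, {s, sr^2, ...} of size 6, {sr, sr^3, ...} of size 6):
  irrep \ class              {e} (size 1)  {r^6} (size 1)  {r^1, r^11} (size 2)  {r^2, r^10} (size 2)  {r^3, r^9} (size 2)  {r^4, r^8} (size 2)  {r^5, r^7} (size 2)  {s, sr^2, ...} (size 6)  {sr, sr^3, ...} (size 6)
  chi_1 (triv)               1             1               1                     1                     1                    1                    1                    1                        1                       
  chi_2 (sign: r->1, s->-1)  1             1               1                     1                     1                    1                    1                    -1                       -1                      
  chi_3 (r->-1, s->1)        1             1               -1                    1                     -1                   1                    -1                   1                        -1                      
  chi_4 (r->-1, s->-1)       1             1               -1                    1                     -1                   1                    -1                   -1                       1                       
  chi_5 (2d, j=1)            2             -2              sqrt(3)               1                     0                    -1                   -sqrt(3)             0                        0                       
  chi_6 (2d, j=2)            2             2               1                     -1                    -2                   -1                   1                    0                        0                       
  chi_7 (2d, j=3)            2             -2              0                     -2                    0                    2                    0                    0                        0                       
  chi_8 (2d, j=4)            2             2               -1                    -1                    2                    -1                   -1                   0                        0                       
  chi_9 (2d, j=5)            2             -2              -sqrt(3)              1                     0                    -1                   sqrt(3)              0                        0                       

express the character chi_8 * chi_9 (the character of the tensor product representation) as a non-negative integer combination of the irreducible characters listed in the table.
chi_8 tensor chi_9 = chi_5 + chi_7 (all other irreducibles have multiplicity 0).

Derivation: The character of a tensor product is the pointwise product (chi_8 * chi_9)(C) = chi_8(C) * chi_9(C):
  {e}: (2)*(2), {r^6}: (2)*(-2), {r^1, r^11}: (-1)*(-sqrt(3)), {r^2, r^10}: (-1)*(1), {r^3, r^9}: (2)*(0), {r^4, r^8}: (-1)*(-1), {r^5, r^7}: (-1)*(sqrt(3)), {s, sr^2, ...}: (0)*(0), {sr, sr^3, ...}: (0)*(0)
so (chi_8 * chi_9) takes values
  {e} -> 4, {r^6} -> -4, {r^1, r^11} -> sqrt(3), {r^2, r^10} -> -1, {r^3, r^9} -> 0, {r^4, r^8} -> 1, {r^5, r^7} -> -sqrt(3), {s, sr^2, ...} -> 0, {sr, sr^3, ...} -> 0.
Now take the inner product of this character with each irreducible chi from the table, <chi_8*chi_9, chi> = (1/24) sum_C |C| (chi_8*chi_9)(C) conj(chi(C)):
  <chi_8*chi_9, chi_1> = (1/24)[1*(4)*conj(1) + 1*(-4)*conj(1) + 2*(sqrt(3))*conj(1) + 2*(-1)*conj(1) + 2*(0)*conj(1) + 2*(1)*conj(1) + 2*(-sqrt(3))*conj(1) + 6*(0)*conj(1) + 6*(0)*conj(1)]
      = (1/24)[(4) + (-4) + (2*sqrt(3)) + (-2) + (0) + (2) + (-2*sqrt(3)) + (0) + (0)] = 0/24 = 0
  <chi_8*chi_9, chi_2> = (1/24)[1*(4)*conj(1) + 1*(-4)*conj(1) + 2*(sqrt(3))*conj(1) + 2*(-1)*conj(1) + 2*(0)*conj(1) + 2*(1)*conj(1) + 2*(-sqrt(3))*conj(1) + 6*(0)*conj(-1) + 6*(0)*conj(-1)]
      = (1/24)[(4) + (-4) + (2*sqrt(3)) + (-2) + (0) + (2) + (-2*sqrt(3)) + (0) + (0)] = 0/24 = 0
  <chi_8*chi_9, chi_3> = (1/24)[1*(4)*conj(1) + 1*(-4)*conj(1) + 2*(sqrt(3))*conj(-1) + 2*(-1)*conj(1) + 2*(0)*conj(-1) + 2*(1)*conj(1) + 2*(-sqrt(3))*conj(-1) + 6*(0)*conj(1) + 6*(0)*conj(-1)]
      = (1/24)[(4) + (-4) + (-2*sqrt(3)) + (-2) + (0) + (2) + (2*sqrt(3)) + (0) + (0)] = 0/24 = 0
  <chi_8*chi_9, chi_4> = (1/24)[1*(4)*conj(1) + 1*(-4)*conj(1) + 2*(sqrt(3))*conj(-1) + 2*(-1)*conj(1) + 2*(0)*conj(-1) + 2*(1)*conj(1) + 2*(-sqrt(3))*conj(-1) + 6*(0)*conj(-1) + 6*(0)*conj(1)]
      = (1/24)[(4) + (-4) + (-2*sqrt(3)) + (-2) + (0) + (2) + (2*sqrt(3)) + (0) + (0)] = 0/24 = 0
  <chi_8*chi_9, chi_5> = (1/24)[1*(4)*conj(2) + 1*(-4)*conj(-2) + 2*(sqrt(3))*conj(sqrt(3)) + 2*(-1)*conj(1) + 2*(0)*conj(0) + 2*(1)*conj(-1) + 2*(-sqrt(3))*conj(-sqrt(3)) + 6*(0)*conj(0) + 6*(0)*conj(0)]
      = (1/24)[(8) + (8) + (6) + (-2) + (0) + (-2) + (6) + (0) + (0)] = 24/24 = 1
  <chi_8*chi_9, chi_6> = (1/24)[1*(4)*conj(2) + 1*(-4)*conj(2) + 2*(sqrt(3))*conj(1) + 2*(-1)*conj(-1) + 2*(0)*conj(-2) + 2*(1)*conj(-1) + 2*(-sqrt(3))*conj(1) + 6*(0)*conj(0) + 6*(0)*conj(0)]
      = (1/24)[(8) + (-8) + (2*sqrt(3)) + (2) + (0) + (-2) + (-2*sqrt(3)) + (0) + (0)] = 0/24 = 0
  <chi_8*chi_9, chi_7> = (1/24)[1*(4)*conj(2) + 1*(-4)*conj(-2) + 2*(sqrt(3))*conj(0) + 2*(-1)*conj(-2) + 2*(0)*conj(0) + 2*(1)*conj(2) + 2*(-sqrt(3))*conj(0) + 6*(0)*conj(0) + 6*(0)*conj(0)]
      = (1/24)[(8) + (8) + (0) + (4) + (0) + (4) + (0) + (0) + (0)] = 24/24 = 1
  <chi_8*chi_9, chi_8> = (1/24)[1*(4)*conj(2) + 1*(-4)*conj(2) + 2*(sqrt(3))*conj(-1) + 2*(-1)*conj(-1) + 2*(0)*conj(2) + 2*(1)*conj(-1) + 2*(-sqrt(3))*conj(-1) + 6*(0)*conj(0) + 6*(0)*conj(0)]
      = (1/24)[(8) + (-8) + (-2*sqrt(3)) + (2) + (0) + (-2) + (2*sqrt(3)) + (0) + (0)] = 0/24 = 0
  <chi_8*chi_9, chi_9> = (1/24)[1*(4)*conj(2) + 1*(-4)*conj(-2) + 2*(sqrt(3))*conj(-sqrt(3)) + 2*(-1)*conj(1) + 2*(0)*conj(0) + 2*(1)*conj(-1) + 2*(-sqrt(3))*conj(sqrt(3)) + 6*(0)*conj(0) + 6*(0)*conj(0)]
      = (1/24)[(8) + (8) + (-6) + (-2) + (0) + (-2) + (-6) + (0) + (0)] = 0/24 = 0
Hence the multiplicities are chi_5: 1, chi_7: 1. Dimension check: dim(chi_8)*dim(chi_9) = 2*2 = 4 and sum (mult * dim) = 1*2 + 1*2 = 4.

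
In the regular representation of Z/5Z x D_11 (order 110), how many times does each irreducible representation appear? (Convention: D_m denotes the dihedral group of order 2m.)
Each irreducible V_i of dimension d_i appears with multiplicity d_i, i.e. rho_reg = (direct sum over all irreducibles V_i) d_i V_i. The irreducible dimensions for Z/5Z x D_11 are 1, 1, 1, 1, 1, 1, 1, 1, 1, 1, 2, 2, 2, 2, 2, 2, 2, 2, 2, 2, 2, 2, 2, 2, 2, 2, 2, 2, 2, 2, 2, 2, 2, 2, 2: 10 irreducibles of dimension 1, each with multiplicity 1; 25 irreducibles of dimension 2, each with multiplicity 2. Total dimension 10*1*1 + 25*2*2 = 110 = |G|.

Reasoning: General theorem: in the regular representation of a finite group G, each irreducible appears with multiplicity equal to its dimension. Check: dim(rho_reg) = sum d_i^2 = 1 + 1 + 1 + 1 + 1 + 1 + 1 + 1 + 1 + 1 + 4 + 4 + 4 + 4 + 4 + 4 + 4 + 4 + 4 + 4 + 4 + 4 + 4 + 4 + 4 + 4 + 4 + 4 + 4 + 4 + 4 + 4 + 4 + 4 + 4 = 110 = |G|.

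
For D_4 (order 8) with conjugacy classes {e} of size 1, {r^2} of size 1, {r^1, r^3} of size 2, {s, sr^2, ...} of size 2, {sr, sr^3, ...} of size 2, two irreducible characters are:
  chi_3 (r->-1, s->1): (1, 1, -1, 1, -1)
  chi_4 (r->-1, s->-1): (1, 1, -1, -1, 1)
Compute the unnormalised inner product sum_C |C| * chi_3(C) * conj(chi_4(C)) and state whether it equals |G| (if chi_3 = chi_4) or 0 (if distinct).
Sum = 0; so <chi_3, chi_4> = 0 (distinct irreducibles are orthogonal).

Argument: Compute term by term over conjugacy classes (|C| * chi_3(C) * conj(chi_4(C))):
  1*(1)*conj(1) + 1*(1)*conj(1) + 2*(-1)*conj(-1) + 2*(1)*conj(-1) + 2*(-1)*conj(1)
  = (1) + (1) + (2) + (-2) + (-2)
  = 0.
Dividing by |G| = 8 gives 0/8 = 0, matching the row-orthogonality relation <chi_3, chi_4> = [chi_3 = chi_4].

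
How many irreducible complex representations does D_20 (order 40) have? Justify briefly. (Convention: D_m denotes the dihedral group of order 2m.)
13

Proof sketch: The number of irreducible complex representations of a finite group equals its number of conjugacy classes. D_20 has 13 conjugacy classes (n/2 + 3 for n even), so D_20 (order 40) has exactly 13 irreducible complex representations.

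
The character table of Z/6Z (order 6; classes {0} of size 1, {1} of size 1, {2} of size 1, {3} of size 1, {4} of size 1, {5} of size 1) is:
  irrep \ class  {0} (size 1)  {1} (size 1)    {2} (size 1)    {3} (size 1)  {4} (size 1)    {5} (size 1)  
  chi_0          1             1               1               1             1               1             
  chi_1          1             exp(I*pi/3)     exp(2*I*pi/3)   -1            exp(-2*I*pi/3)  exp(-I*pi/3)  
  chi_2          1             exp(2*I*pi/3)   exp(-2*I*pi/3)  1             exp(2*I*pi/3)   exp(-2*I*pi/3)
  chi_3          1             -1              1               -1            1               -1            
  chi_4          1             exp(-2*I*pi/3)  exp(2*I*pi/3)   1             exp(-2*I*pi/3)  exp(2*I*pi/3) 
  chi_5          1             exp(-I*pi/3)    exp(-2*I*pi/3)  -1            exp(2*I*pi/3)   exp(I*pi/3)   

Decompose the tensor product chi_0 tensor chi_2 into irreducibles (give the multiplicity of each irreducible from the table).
chi_0 tensor chi_2 = chi_2 (all other irreducibles have multiplicity 0).

Why: The character of a tensor product is the pointwise product (chi_0 * chi_2)(C) = chi_0(C) * chi_2(C):
  {0}: (1)*(1), {1}: (1)*(exp(2*I*pi/3)), {2}: (1)*(exp(-2*I*pi/3)), {3}: (1)*(1), {4}: (1)*(exp(2*I*pi/3)), {5}: (1)*(exp(-2*I*pi/3))
so (chi_0 * chi_2) takes values
  {0} -> 1, {1} -> exp(2*I*pi/3), {2} -> exp(-2*I*pi/3), {3} -> 1, {4} -> exp(2*I*pi/3), {5} -> exp(-2*I*pi/3).
Now take the inner product of this character with each irreducible chi from the table, <chi_0*chi_2, chi> = (1/6) sum_C |C| (chi_0*chi_2)(C) conj(chi(C)):
  <chi_0*chi_2, chi_0> = (1/6)[1*(1)*conj(1) + 1*(exp(2*I*pi/3))*conj(1) + 1*(exp(-2*I*pi/3))*conj(1) + 1*(1)*conj(1) + 1*(exp(2*I*pi/3))*conj(1) + 1*(exp(-2*I*pi/3))*conj(1)]
      = (1/6)[(1) + (exp(2*I*pi/3)) + (exp(-2*I*pi/3)) + (1) + (exp(2*I*pi/3)) + (exp(-2*I*pi/3))] = 0/6 = 0
  <chi_0*chi_2, chi_1> = (1/6)[1*(1)*conj(1) + 1*(exp(2*I*pi/3))*conj(exp(I*pi/3)) + 1*(exp(-2*I*pi/3))*conj(exp(2*I*pi/3)) + 1*(1)*conj(-1) + 1*(exp(2*I*pi/3))*conj(exp(-2*I*pi/3)) + 1*(exp(-2*I*pi/3))*conj(exp(-I*pi/3))]
      = (1/6)[(1) + (exp(I*pi/3)) + (exp(2*I*pi/3)) + (-1) + (exp(-2*I*pi/3)) + (exp(-I*pi/3))] = 0/6 = 0
  <chi_0*chi_2, chi_2> = (1/6)[1*(1)*conj(1) + 1*(exp(2*I*pi/3))*conj(exp(2*I*pi/3)) + 1*(exp(-2*I*pi/3))*conj(exp(-2*I*pi/3)) + 1*(1)*conj(1) + 1*(exp(2*I*pi/3))*conj(exp(2*I*pi/3)) + 1*(exp(-2*I*pi/3))*conj(exp(-2*I*pi/3))]
      = (1/6)[(1) + (1) + (1) + (1) + (1) + (1)] = 6/6 = 1
  <chi_0*chi_2, chi_3> = (1/6)[1*(1)*conj(1) + 1*(exp(2*I*pi/3))*conj(-1) + 1*(exp(-2*I*pi/3))*conj(1) + 1*(1)*conj(-1) + 1*(exp(2*I*pi/3))*conj(1) + 1*(exp(-2*I*pi/3))*conj(-1)]
      = (1/6)[(1) + (-exp(2*I*pi/3)) + (exp(-2*I*pi/3)) + (-1) + (exp(2*I*pi/3)) + (-exp(-2*I*pi/3))] = 0/6 = 0
  <chi_0*chi_2, chi_4> = (1/6)[1*(1)*conj(1) + 1*(exp(2*I*pi/3))*conj(exp(-2*I*pi/3)) + 1*(exp(-2*I*pi/3))*conj(exp(2*I*pi/3)) + 1*(1)*conj(1) + 1*(exp(2*I*pi/3))*conj(exp(-2*I*pi/3)) + 1*(exp(-2*I*pi/3))*conj(exp(2*I*pi/3))]
      = (1/6)[(1) + (exp(-2*I*pi/3)) + (exp(2*I*pi/3)) + (1) + (exp(-2*I*pi/3)) + (exp(2*I*pi/3))] = 0/6 = 0
  <chi_0*chi_2, chi_5> = (1/6)[1*(1)*conj(1) + 1*(exp(2*I*pi/3))*conj(exp(-I*pi/3)) + 1*(exp(-2*I*pi/3))*conj(exp(-2*I*pi/3)) + 1*(1)*conj(-1) + 1*(exp(2*I*pi/3))*conj(exp(2*I*pi/3)) + 1*(exp(-2*I*pi/3))*conj(exp(I*pi/3))]
      = (1/6)[(1) + (-1) + (1) + (-1) + (1) + (-1)] = 0/6 = 0
(Exp terms are combined using exp(i*s)*conj(exp(i*t)) = exp(i*(s-t)), and sums of them are collapsed using the identity that for every m > 1 the m distinct m-th roots of unity sum to 0, e.g. 1 + exp(2*I*pi/3) + exp(-2*I*pi/3) = 0.)
Hence the multiplicities are chi_2: 1. Dimension check: dim(chi_0)*dim(chi_2) = 1*1 = 1 and sum (mult * dim) = 1*1 = 1.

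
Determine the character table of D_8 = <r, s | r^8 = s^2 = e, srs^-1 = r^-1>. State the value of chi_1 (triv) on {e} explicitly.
Conjugacy classes: {e} of size 1, {r^4} of size 1, {r^1, r^7} of size 2, {r^2, r^6} of size 2, {r^3, r^5} of size 2, {s, sr^2, ...} of size 4, {sr, sr^3, ...} of size 4.
Character table:
  irrep \ class              {e} (size 1)  {r^4} (size 1)  {r^1, r^7} (size 2)  {r^2, r^6} (size 2)  {r^3, r^5} (size 2)  {s, sr^2, ...} (size 4)  {sr, sr^3, ...} (size 4)
  chi_1 (triv)               1             1               1                    1                    1                    1                        1                       
  chi_2 (sign: r->1, s->-1)  1             1               1                    1                    1                    -1                       -1                      
  chi_3 (r->-1, s->1)        1             1               -1                   1                    -1                   1                        -1                      
  chi_4 (r->-1, s->-1)       1             1               -1                   1                    -1                   -1                       1                       
  chi_5 (2d, j=1)            2             -2              sqrt(2)              0                    -sqrt(2)             0                        0                       
  chi_6 (2d, j=2)            2             2               0                    -2                   0                    0                        0                       
  chi_7 (2d, j=3)            2             -2              -sqrt(2)             0                    sqrt(2)              0                        0                       

Spot check: chi_1 (triv) on {e} = 1.

Justification: D_8 has order 2*8 = 16 with 7 conjugacy classes, hence 7 irreducibles. Sum of squared dims 1 + 1 + 1 + 1 + 4 + 4 + 4 = 16 = |G|. Linear characters come from the abelianisation; the 2-dimensional irreps have character r^k -> 2*cos(2*pi*j*k/8), reflections -> 0.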